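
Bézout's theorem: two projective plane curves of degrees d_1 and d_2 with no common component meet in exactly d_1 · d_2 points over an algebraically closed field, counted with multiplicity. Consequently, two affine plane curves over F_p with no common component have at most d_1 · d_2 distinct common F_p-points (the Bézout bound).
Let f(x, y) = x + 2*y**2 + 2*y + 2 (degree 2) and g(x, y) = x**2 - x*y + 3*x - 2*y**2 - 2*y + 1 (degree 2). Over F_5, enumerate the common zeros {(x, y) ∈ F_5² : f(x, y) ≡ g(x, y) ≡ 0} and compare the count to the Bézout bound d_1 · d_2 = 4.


Common zeros: ∅; count = 0; Bézout bound = 4.

deg(f) = 2, deg(g) = 2, so Bézout bound = 4.
Scan x ∈ F_5. For each x, list the y ∈ F_5 with f(x, y) ≡ 0 and those with g(x, y) ≡ 0 (mod 5); the common zeros in that column are the intersection.
  x = 0: f ≡ 0 at y ∈ ∅; g ≡ 0 at y ∈ ∅; common: ∅.
  x = 1: f ≡ 0 at y ∈ {2}; g ≡ 0 at y ∈ {0, 1}; common: ∅.
  x = 2: f ≡ 0 at y ∈ ∅; g ≡ 0 at y ∈ {1, 2}; common: ∅.
  x = 3: f ≡ 0 at y ∈ {0, 4}; g ≡ 0 at y ∈ ∅; common: ∅.
  x = 4: f ≡ 0 at y ∈ {1, 3}; g ≡ 0 at y ∈ ∅; common: ∅.
Collecting: common zeros = ∅, so the count is 0.
Comparison with the Bézout bound: 0 ≤ 4 = deg(f)·deg(g), as expected for curves with no common component (the affine F_5-count falls short of the bound because intersections may lie at infinity, over extension fields, or carry multiplicity).


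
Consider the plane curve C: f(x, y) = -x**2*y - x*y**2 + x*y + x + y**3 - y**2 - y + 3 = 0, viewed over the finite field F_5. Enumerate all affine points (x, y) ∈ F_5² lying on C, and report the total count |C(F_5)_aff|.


Affine F_5-points: {(0, 2), (1, 3), (2, 0), (2, 1), (2, 2), (4, 1), (4, 3)}; count = 7.

For each of the 25 pairs (x, y) ∈ F_5², evaluate f(x, y) mod 5. Record the zeros.
  x = 0: [0↦3, 1↦2, 2↦0, 3↦3, 4↦2]  zeros at y ∈ {2}
  x = 1: [0↦4, 1↦2, 2↦2, 3↦0, 4↦2]  zeros at y ∈ {3}
  x = 2: [0↦0, 1↦0, 2↦0, 3↦1, 4↦4]  zeros at y ∈ {0, 1, 2}
  x = 3: [0↦1, 1↦1, 2↦4, 3↦1, 4↦3]  zeros at y ∈ ∅
  x = 4: [0↦2, 1↦0, 2↦4, 3↦0, 4↦4]  zeros at y ∈ {1, 3}
Collecting zeros: affine points = {(0, 2), (1, 3), (2, 0), (2, 1), (2, 2), (4, 1), (4, 3)}.
Total count |C(F_5)_aff| = 7.


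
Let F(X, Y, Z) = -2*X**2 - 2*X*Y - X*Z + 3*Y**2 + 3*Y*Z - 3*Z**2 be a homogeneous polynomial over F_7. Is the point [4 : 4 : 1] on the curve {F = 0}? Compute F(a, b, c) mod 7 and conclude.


F(4,4,1) ≡ 3 (mod 7); P is NOT on the curve.

Evaluate F(4, 4, 1) term-by-term (mod 7).
  -2*X**2 ↦ -2·16·1·1 = -32
  -2*X*Y ↦ -2·4·4·1 = -32
  -X*Z ↦ -1·4·1·1 = -4
  3*Y**2 ↦ 3·1·16·1 = 48
  3*Y*Z ↦ 3·1·4·1 = 12
  -3*Z**2 ↦ -3·1·1·1 = -3
Sum: F(4, 4, 1) = (-32) + (-32) + (-4) + (48) + (12) + (-3) = -11.
Reducing mod 7: -11 ≡ 3 (mod 7).
Since F(a, b, c) ≡ 3 ≠ 0 (mod 7), P does NOT lie on the curve.


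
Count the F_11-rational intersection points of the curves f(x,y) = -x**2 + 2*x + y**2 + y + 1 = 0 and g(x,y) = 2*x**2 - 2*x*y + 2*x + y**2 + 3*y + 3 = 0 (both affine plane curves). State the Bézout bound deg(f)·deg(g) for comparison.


Common zeros: ∅; count = 0; Bézout bound = 4.

deg(f) = 2, deg(g) = 2, so Bézout bound = 4.
Scan x ∈ F_11. For each x, list the y ∈ F_11 with f(x, y) ≡ 0 and those with g(x, y) ≡ 0 (mod 11); the common zeros in that column are the intersection.
  x = 0: f ≡ 0 at y ∈ ∅; g ≡ 0 at y ∈ ∅; common: ∅.
  x = 1: f ≡ 0 at y ∈ {4, 6}; g ≡ 0 at y ∈ ∅; common: ∅.
  x = 2: f ≡ 0 at y ∈ ∅; g ≡ 0 at y ∈ ∅; common: ∅.
  x = 3: f ≡ 0 at y ∈ {1, 9}; g ≡ 0 at y ∈ {7}; common: ∅.
  x = 4: f ≡ 0 at y ∈ ∅; g ≡ 0 at y ∈ ∅; common: ∅.
  x = 5: f ≡ 0 at y ∈ ∅; g ≡ 0 at y ∈ ∅; common: ∅.
  x = 6: f ≡ 0 at y ∈ {3, 7}; g ≡ 0 at y ∈ ∅; common: ∅.
  x = 7: f ≡ 0 at y ∈ {3, 7}; g ≡ 0 at y ∈ ∅; common: ∅.
  x = 8: f ≡ 0 at y ∈ ∅; g ≡ 0 at y ∈ ∅; common: ∅.
  x = 9: f ≡ 0 at y ∈ ∅; g ≡ 0 at y ∈ ∅; common: ∅.
  x = 10: f ≡ 0 at y ∈ {1, 9}; g ≡ 0 at y ∈ ∅; common: ∅.
Collecting: common zeros = ∅, so the count is 0.
Comparison with the Bézout bound: 0 ≤ 4 = deg(f)·deg(g), as expected for curves with no common component (the affine F_11-count falls short of the bound because intersections may lie at infinity, over extension fields, or carry multiplicity).


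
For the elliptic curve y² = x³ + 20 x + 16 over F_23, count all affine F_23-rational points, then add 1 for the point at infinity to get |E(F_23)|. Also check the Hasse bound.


Affine points = {(0, 4), (0, 19), (2, 8), (2, 15), (7, 4), (7, 19), (11, 7), (11, 16), (12, 11), (12, 12), (13, 9), (13, 14), (14, 2), (14, 21), (16, 4), (16, 19), (17, 5), (17, 18), (22, 8), (22, 15)}; affine count = 20; |E(F_23)| = 21.

Discriminant check: Δ ∝ 4a³ + 27b² = 4·20³ + 27·16² = 4·8000 + 27·256 ≡ 19 (mod 23). Nonzero ⇒ E is nonsingular.
For each x ∈ F_23, compute rhs = x³ + 20·x + 16 mod 23, then count y ∈ F_23 with y² ≡ rhs.
  x = 0: rhs = 16, matching y values: 4, 19 (2 points).
  x = 1: rhs = 14, matching y values: none (0 points).
  x = 2: rhs = 18, matching y values: 8, 15 (2 points).
  x = 3: rhs = 11, matching y values: none (0 points).
  x = 4: rhs = 22, matching y values: none (0 points).
  x = 5: rhs = 11, matching y values: none (0 points).
  x = 6: rhs = 7, matching y values: none (0 points).
  x = 7: rhs = 16, matching y values: 4, 19 (2 points).
  x = 8: rhs = 21, matching y values: none (0 points).
  x = 9: rhs = 5, matching y values: none (0 points).
  x = 10: rhs = 20, matching y values: none (0 points).
  x = 11: rhs = 3, matching y values: 7, 16 (2 points).
  x = 12: rhs = 6, matching y values: 11, 12 (2 points).
  x = 13: rhs = 12, matching y values: 9, 14 (2 points).
  x = 14: rhs = 4, matching y values: 2, 21 (2 points).
  x = 15: rhs = 11, matching y values: none (0 points).
  x = 16: rhs = 16, matching y values: 4, 19 (2 points).
  x = 17: rhs = 2, matching y values: 5, 18 (2 points).
  x = 18: rhs = 21, matching y values: none (0 points).
  x = 19: rhs = 10, matching y values: none (0 points).
  x = 20: rhs = 21, matching y values: none (0 points).
  x = 21: rhs = 14, matching y values: none (0 points).
  x = 22: rhs = 18, matching y values: 8, 15 (2 points).
Total affine count: 20.
Full point count |E(F_23)| = 20 + 1 = 21.
Hasse bound: |21 − (23+1)| = |-3| = 3 ≤ 2√23 ≈ 9.5917 ✓.


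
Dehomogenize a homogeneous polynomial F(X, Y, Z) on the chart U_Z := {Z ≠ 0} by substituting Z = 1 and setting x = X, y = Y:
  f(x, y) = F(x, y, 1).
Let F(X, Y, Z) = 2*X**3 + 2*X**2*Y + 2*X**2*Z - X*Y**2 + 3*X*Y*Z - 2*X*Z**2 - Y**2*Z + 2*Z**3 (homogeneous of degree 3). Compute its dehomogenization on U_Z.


f(x, y) = 2*x**3 + 2*x**2*y + 2*x**2 - x*y**2 + 3*x*y - 2*x - y**2 + 2

On U_Z we set Z = 1. Each monomial c·X^i·Y^j·Z^k in F becomes c·x^i·y^j·1^k = c·x^i·y^j.
Substituting Z = 1: F(X, Y, 1) = 2*x**3 + 2*x**2*y + 2*x**2 - x*y**2 + 3*x*y - 2*x - y**2 + 2.
Note: deg(f) ≤ deg(F) = 3; strict inequality happens when F is divisible by Z (lost terms).


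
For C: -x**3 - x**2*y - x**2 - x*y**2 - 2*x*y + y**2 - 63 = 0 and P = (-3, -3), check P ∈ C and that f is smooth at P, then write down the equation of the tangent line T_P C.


Tangent line at P: -42*x - 27*y - 207 = 0.

Step 1: f(-3, -3) = 0, so P lies on C.
Step 2: partial derivatives
  f_x(x, y) = -3*x**2 - 2*x*y - 2*x - y**2 - 2*y, f_y(x, y) = -x**2 - 2*x*y - 2*x + 2*y.
  f_x(P) = -42, f_y(P) = -27 (gradient nonzero, so P is smooth).
Step 3: tangent line at P: -42·(x − -3) + -27·(y − -3) = 0.
Expanding: -42*x - 27*y - 207 = 0.


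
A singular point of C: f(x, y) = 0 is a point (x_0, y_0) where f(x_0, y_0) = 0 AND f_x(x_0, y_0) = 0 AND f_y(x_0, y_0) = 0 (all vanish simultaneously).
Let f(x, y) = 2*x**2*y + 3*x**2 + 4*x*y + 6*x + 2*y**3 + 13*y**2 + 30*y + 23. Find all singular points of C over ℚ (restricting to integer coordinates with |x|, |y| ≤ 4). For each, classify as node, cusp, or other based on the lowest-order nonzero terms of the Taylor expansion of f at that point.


Singular points: {(-1, -2)}; classification: node.

Compute partial derivatives:
  f_x = 4*x*y + 6*x + 4*y + 6.
  f_y = 2*x**2 + 4*x + 6*y**2 + 26*y + 30.
Scan x_0 ∈ {−4, ..., 4}. For each x_0, f_y(x_0, y) is a polynomial in y; find its integer roots y ∈ {−4, ..., 4}, then test f_x and f at those candidates.
  x = -4: f_y(-4, y) = 6*y**2 + 26*y + 46; no integer root y with |y| ≤ 4.
  x = -3: f_y(-3, y) = 6*y**2 + 26*y + 36; no integer root y with |y| ≤ 4.
  x = -2: f_y(-2, y) = 6*y**2 + 26*y + 30; no integer root y with |y| ≤ 4.
  x = -1: f_y(-1, y) = 6*y**2 + 26*y + 28; vanishes at y ∈ {-2}. (-1, -2): f_x = 0, f = 0 — SINGULAR.
  x = 0: f_y(0, y) = 6*y**2 + 26*y + 30; no integer root y with |y| ≤ 4.
  x = 1: f_y(1, y) = 6*y**2 + 26*y + 36; no integer root y with |y| ≤ 4.
  x = 2: f_y(2, y) = 6*y**2 + 26*y + 46; no integer root y with |y| ≤ 4.
  x = 3: f_y(3, y) = 6*y**2 + 26*y + 60; no integer root y with |y| ≤ 4.
  x = 4: f_y(4, y) = 6*y**2 + 26*y + 78; no integer root y with |y| ≤ 4.
Only singular point on the grid: (-1, -2).
Classify: substitute x = -1 + u, y = -2 + v and expand: f = 2*u**2*v - u**2 + 2*v**3 + v**2.
No constant or linear terms (consistent with a singular point). Quadratic part: -u**2 + v**2. Cubic part: 2*u**2*v + 2*v**3.
The quadratic part v**2 - u**2 = (v − u)(v + u) splits into two distinct linear factors, so there are two distinct tangent lines y − -2 = ±(x − -1) — this is a node (ordinary double point).
Classification: node.


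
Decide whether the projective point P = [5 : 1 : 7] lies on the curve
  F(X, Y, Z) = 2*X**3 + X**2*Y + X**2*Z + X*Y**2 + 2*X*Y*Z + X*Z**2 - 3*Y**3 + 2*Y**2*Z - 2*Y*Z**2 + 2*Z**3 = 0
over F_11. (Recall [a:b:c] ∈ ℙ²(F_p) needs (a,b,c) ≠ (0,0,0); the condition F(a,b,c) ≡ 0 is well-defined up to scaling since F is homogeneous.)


F(5,1,7) ≡ 5 (mod 11); P is NOT on the curve.

Evaluate F(5, 1, 7) term-by-term (mod 11).
  2*X**3 ↦ 2·125·1·1 = 250
  X**2*Y ↦ 1·25·1·1 = 25
  X**2*Z ↦ 1·25·1·7 = 175
  X*Y**2 ↦ 1·5·1·1 = 5
  2*X*Y*Z ↦ 2·5·1·7 = 70
  X*Z**2 ↦ 1·5·1·49 = 245
  -3*Y**3 ↦ -3·1·1·1 = -3
  2*Y**2*Z ↦ 2·1·1·7 = 14
  -2*Y*Z**2 ↦ -2·1·1·49 = -98
  2*Z**3 ↦ 2·1·1·343 = 686
Sum: F(5, 1, 7) = (250) + (25) + (175) + (5) + (70) + (245) + (-3) + (14) + (-98) + (686) = 1369.
Reducing mod 11: 1369 ≡ 5 (mod 11).
Since F(a, b, c) ≡ 5 ≠ 0 (mod 11), P does NOT lie on the curve.


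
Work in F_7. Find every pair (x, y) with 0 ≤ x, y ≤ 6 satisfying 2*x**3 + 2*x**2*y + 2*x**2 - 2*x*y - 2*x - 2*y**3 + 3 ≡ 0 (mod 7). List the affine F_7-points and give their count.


Affine F_7-points: {(1, 3), (1, 5), (1, 6), (2, 6), (3, 2), (4, 6), (5, 2), (6, 1)}; count = 8.

For each of the 49 pairs (x, y) ∈ F_7², evaluate f(x, y) mod 7. Record the zeros.
  x = 0: [0↦3, 1↦1, 2↦1, 3↦5, 4↦1, 5↦5, 6↦5]  zeros at y ∈ ∅
  x = 1: [0↦5, 1↦3, 2↦3, 3↦0, 4↦3, 5↦0, 6↦0]  zeros at y ∈ {3, 5, 6}
  x = 2: [0↦2, 1↦4, 2↦1, 3↦2, 4↦2, 5↦3, 6↦0]  zeros at y ∈ {6}
  x = 3: [0↦6, 1↦2, 2↦0, 3↦2, 4↦3, 5↦5, 6↦3]  zeros at y ∈ {2}
  x = 4: [0↦1, 1↦2, 2↦5, 3↦5, 4↦4, 5↦4, 6↦0]  zeros at y ∈ {6}
  x = 5: [0↦6, 1↦2, 2↦0, 3↦2, 4↦3, 5↦5, 6↦3]  zeros at y ∈ {2}
  x = 6: [0↦5, 1↦0, 2↦4, 3↦5, 4↦5, 5↦6, 6↦3]  zeros at y ∈ {1}
Collecting zeros: affine points = {(1, 3), (1, 5), (1, 6), (2, 6), (3, 2), (4, 6), (5, 2), (6, 1)}.
Total count |C(F_7)_aff| = 8.


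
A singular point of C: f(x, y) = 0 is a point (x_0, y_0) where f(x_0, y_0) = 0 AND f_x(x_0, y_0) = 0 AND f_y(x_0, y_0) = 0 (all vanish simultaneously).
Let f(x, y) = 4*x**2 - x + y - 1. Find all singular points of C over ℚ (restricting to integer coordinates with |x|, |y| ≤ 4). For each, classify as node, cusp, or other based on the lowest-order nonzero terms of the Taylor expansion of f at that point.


No singular points in the scanned grid; C is smooth there.

Compute partial derivatives:
  f_x = 8*x - 1.
  f_y = 1.
f_y = 1 is a nonzero constant, so f_y never vanishes: no point (x, y) can satisfy f = f_x = f_y = 0. In particular no (x, y) ∈ {−4, ..., 4}² is singular; the curve is smooth.


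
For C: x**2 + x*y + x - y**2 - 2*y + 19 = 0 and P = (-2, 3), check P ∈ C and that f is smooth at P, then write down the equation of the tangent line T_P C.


Tangent line at P: 30 - 10*y = 0.

Step 1: f(-2, 3) = 0, so P lies on C.
Step 2: partial derivatives
  f_x(x, y) = 2*x + y + 1, f_y(x, y) = x - 2*y - 2.
  f_x(P) = 0, f_y(P) = -10 (gradient nonzero, so P is smooth).
Step 3: tangent line at P: 0·(x − -2) + -10·(y − 3) = 0.
Expanding: 30 - 10*y = 0.


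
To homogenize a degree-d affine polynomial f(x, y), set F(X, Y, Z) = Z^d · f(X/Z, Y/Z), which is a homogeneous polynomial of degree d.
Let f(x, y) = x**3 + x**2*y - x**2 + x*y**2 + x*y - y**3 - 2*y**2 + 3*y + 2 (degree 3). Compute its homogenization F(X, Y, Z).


F(X, Y, Z) = X**3 + X**2*Y - X**2*Z + X*Y**2 + X*Y*Z - Y**3 - 2*Y**2*Z + 3*Y*Z**2 + 2*Z**3

deg(f) = 3.
Substitute x = X/Z, y = Y/Z into f, then multiply by Z^3.
  monomial 1·x^3·y^0 ↦ 1·X^3·Y^0·Z^0.
  monomial 1·x^2·y^1 ↦ 1·X^2·Y^1·Z^0.
  monomial -1·x^2·y^0 ↦ -1·X^2·Y^0·Z^1.
  monomial 1·x^1·y^2 ↦ 1·X^1·Y^2·Z^0.
  monomial 1·x^1·y^1 ↦ 1·X^1·Y^1·Z^1.
  monomial -1·x^0·y^3 ↦ -1·X^0·Y^3·Z^0.
  monomial -2·x^0·y^2 ↦ -2·X^0·Y^2·Z^1.
  monomial 3·x^0·y^1 ↦ 3·X^0·Y^1·Z^2.
  monomial 2·x^0·y^0 ↦ 2·X^0·Y^0·Z^3.
Collecting: F(X, Y, Z) = X**3 + X**2*Y - X**2*Z + X*Y**2 + X*Y*Z - Y**3 - 2*Y**2*Z + 3*Y*Z**2 + 2*Z**3.


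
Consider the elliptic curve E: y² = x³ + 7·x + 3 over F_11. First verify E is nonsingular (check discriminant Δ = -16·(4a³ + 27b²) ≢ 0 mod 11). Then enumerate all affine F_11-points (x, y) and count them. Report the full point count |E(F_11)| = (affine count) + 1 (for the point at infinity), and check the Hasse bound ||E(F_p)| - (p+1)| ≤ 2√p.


Affine points = {(0, 5), (0, 6), (1, 0), (2, 5), (2, 6), (5, 3), (5, 8), (9, 5), (9, 6)}; affine count = 9; |E(F_11)| = 10.

Discriminant check: Δ ∝ 4a³ + 27b² = 4·7³ + 27·3² = 4·343 + 27·9 ≡ 9 (mod 11). Nonzero ⇒ E is nonsingular.
For each x ∈ F_11, compute rhs = x³ + 7·x + 3 mod 11, then count y ∈ F_11 with y² ≡ rhs.
  x = 0: rhs = 3, matching y values: 5, 6 (2 points).
  x = 1: rhs = 0, matching y values: 0 (1 points).
  x = 2: rhs = 3, matching y values: 5, 6 (2 points).
  x = 3: rhs = 7, matching y values: none (0 points).
  x = 4: rhs = 7, matching y values: none (0 points).
  x = 5: rhs = 9, matching y values: 3, 8 (2 points).
  x = 6: rhs = 8, matching y values: none (0 points).
  x = 7: rhs = 10, matching y values: none (0 points).
  x = 8: rhs = 10, matching y values: none (0 points).
  x = 9: rhs = 3, matching y values: 5, 6 (2 points).
  x = 10: rhs = 6, matching y values: none (0 points).
Total affine count: 9.
Full point count |E(F_11)| = 9 + 1 = 10.
Hasse bound: |10 − (11+1)| = |-2| = 2 ≤ 2√11 ≈ 6.6332 ✓.


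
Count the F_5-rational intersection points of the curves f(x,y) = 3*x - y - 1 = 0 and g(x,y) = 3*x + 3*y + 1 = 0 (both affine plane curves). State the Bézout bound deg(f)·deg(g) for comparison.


Common zeros: {(1, 2)}; count = 1; Bézout bound = 1.

deg(f) = 1, deg(g) = 1, so Bézout bound = 1.
Scan x ∈ F_5. For each x, list the y ∈ F_5 with f(x, y) ≡ 0 and those with g(x, y) ≡ 0 (mod 5); the common zeros in that column are the intersection.
  x = 0: f ≡ 0 at y ∈ {4}; g ≡ 0 at y ∈ {3}; common: ∅.
  x = 1: f ≡ 0 at y ∈ {2}; g ≡ 0 at y ∈ {2}; common: {2}.
  x = 2: f ≡ 0 at y ∈ {0}; g ≡ 0 at y ∈ {1}; common: ∅.
  x = 3: f ≡ 0 at y ∈ {3}; g ≡ 0 at y ∈ {0}; common: ∅.
  x = 4: f ≡ 0 at y ∈ {1}; g ≡ 0 at y ∈ {4}; common: ∅.
Collecting: common zeros = {(1, 2)}, so the count is 1.
Comparison with the Bézout bound: 1 ≤ 1 = deg(f)·deg(g), as expected for curves with no common component (the bound is attained).


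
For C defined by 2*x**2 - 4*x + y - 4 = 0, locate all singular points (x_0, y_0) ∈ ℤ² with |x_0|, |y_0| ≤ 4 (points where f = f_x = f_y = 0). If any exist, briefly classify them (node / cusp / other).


No singular points in the scanned grid; C is smooth there.

Compute partial derivatives:
  f_x = 4*x - 4.
  f_y = 1.
f_y = 1 is a nonzero constant, so f_y never vanishes: no point (x, y) can satisfy f = f_x = f_y = 0. In particular no (x, y) ∈ {−4, ..., 4}² is singular; the curve is smooth.


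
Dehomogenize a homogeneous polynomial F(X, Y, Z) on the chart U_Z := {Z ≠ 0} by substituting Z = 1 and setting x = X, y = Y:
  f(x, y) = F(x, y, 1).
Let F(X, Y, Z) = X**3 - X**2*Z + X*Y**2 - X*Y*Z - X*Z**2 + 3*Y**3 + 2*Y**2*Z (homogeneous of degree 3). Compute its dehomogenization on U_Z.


f(x, y) = x**3 - x**2 + x*y**2 - x*y - x + 3*y**3 + 2*y**2

On U_Z we set Z = 1. Each monomial c·X^i·Y^j·Z^k in F becomes c·x^i·y^j·1^k = c·x^i·y^j.
Substituting Z = 1: F(X, Y, 1) = x**3 - x**2 + x*y**2 - x*y - x + 3*y**3 + 2*y**2.
Note: deg(f) ≤ deg(F) = 3; strict inequality happens when F is divisible by Z (lost terms).


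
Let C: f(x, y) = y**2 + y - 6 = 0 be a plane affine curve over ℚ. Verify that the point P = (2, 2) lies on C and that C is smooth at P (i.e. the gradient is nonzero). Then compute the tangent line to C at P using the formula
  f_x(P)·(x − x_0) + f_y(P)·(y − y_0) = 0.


Tangent line at P: 5*y - 10 = 0.

Step 1: f(2, 2) = 0, so P lies on C.
Step 2: partial derivatives
  f_x(x, y) = 0, f_y(x, y) = 2*y + 1.
  f_x(P) = 0, f_y(P) = 5 (gradient nonzero, so P is smooth).
Step 3: tangent line at P: 0·(x − 2) + 5·(y − 2) = 0.
Expanding: 5*y - 10 = 0.


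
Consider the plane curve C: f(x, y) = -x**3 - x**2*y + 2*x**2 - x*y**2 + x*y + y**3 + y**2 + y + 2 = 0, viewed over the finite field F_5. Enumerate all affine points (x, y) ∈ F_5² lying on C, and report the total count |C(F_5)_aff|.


Affine F_5-points: {(0, 1), (1, 1), (3, 4), (4, 0)}; count = 4.

For each of the 25 pairs (x, y) ∈ F_5², evaluate f(x, y) mod 5. Record the zeros.
  x = 0: [0↦2, 1↦0, 2↦1, 3↦1, 4↦1]  zeros at y ∈ {1}
  x = 1: [0↦3, 1↦0, 2↦3, 3↦3, 4↦1]  zeros at y ∈ {1}
  x = 2: [0↦2, 1↦1, 2↦4, 3↦2, 4↦1]  zeros at y ∈ ∅
  x = 3: [0↦3, 1↦2, 2↦3, 3↦2, 4↦0]  zeros at y ∈ {4}
  x = 4: [0↦0, 1↦2, 2↦4, 3↦2, 4↦2]  zeros at y ∈ {0}
Collecting zeros: affine points = {(0, 1), (1, 1), (3, 4), (4, 0)}.
Total count |C(F_5)_aff| = 4.


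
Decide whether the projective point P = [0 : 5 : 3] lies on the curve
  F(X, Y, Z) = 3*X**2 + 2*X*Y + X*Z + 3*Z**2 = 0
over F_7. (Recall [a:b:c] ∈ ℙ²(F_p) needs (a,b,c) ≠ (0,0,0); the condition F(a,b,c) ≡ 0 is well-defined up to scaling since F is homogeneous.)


F(0,5,3) ≡ 6 (mod 7); P is NOT on the curve.

Evaluate F(0, 5, 3) term-by-term (mod 7).
  3*X**2 ↦ 3·0·1·1 = 0
  2*X*Y ↦ 2·0·5·1 = 0
  X*Z ↦ 1·0·1·3 = 0
  3*Z**2 ↦ 3·1·1·9 = 27
Sum: F(0, 5, 3) = (0) + (0) + (0) + (27) = 27.
Reducing mod 7: 27 ≡ 6 (mod 7).
Since F(a, b, c) ≡ 6 ≠ 0 (mod 7), P does NOT lie on the curve.


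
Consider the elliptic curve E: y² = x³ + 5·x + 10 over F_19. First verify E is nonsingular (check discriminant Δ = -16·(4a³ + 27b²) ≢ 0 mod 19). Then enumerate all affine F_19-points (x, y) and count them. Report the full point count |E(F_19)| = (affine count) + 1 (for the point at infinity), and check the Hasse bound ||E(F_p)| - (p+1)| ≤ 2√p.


Affine points = {(1, 4), (1, 15), (2, 3), (2, 16), (6, 3), (6, 16), (8, 7), (8, 12), (9, 9), (9, 10), (11, 3), (11, 16), (13, 7), (13, 12), (16, 5), (16, 14), (17, 7), (17, 12), (18, 2), (18, 17)}; affine count = 20; |E(F_19)| = 21.

Discriminant check: Δ ∝ 4a³ + 27b² = 4·5³ + 27·10² = 4·125 + 27·100 ≡ 8 (mod 19). Nonzero ⇒ E is nonsingular.
For each x ∈ F_19, compute rhs = x³ + 5·x + 10 mod 19, then count y ∈ F_19 with y² ≡ rhs.
  x = 0: rhs = 10, matching y values: none (0 points).
  x = 1: rhs = 16, matching y values: 4, 15 (2 points).
  x = 2: rhs = 9, matching y values: 3, 16 (2 points).
  x = 3: rhs = 14, matching y values: none (0 points).
  x = 4: rhs = 18, matching y values: none (0 points).
  x = 5: rhs = 8, matching y values: none (0 points).
  x = 6: rhs = 9, matching y values: 3, 16 (2 points).
  x = 7: rhs = 8, matching y values: none (0 points).
  x = 8: rhs = 11, matching y values: 7, 12 (2 points).
  x = 9: rhs = 5, matching y values: 9, 10 (2 points).
  x = 10: rhs = 15, matching y values: none (0 points).
  x = 11: rhs = 9, matching y values: 3, 16 (2 points).
  x = 12: rhs = 12, matching y values: none (0 points).
  x = 13: rhs = 11, matching y values: 7, 12 (2 points).
  x = 14: rhs = 12, matching y values: none (0 points).
  x = 15: rhs = 2, matching y values: none (0 points).
  x = 16: rhs = 6, matching y values: 5, 14 (2 points).
  x = 17: rhs = 11, matching y values: 7, 12 (2 points).
  x = 18: rhs = 4, matching y values: 2, 17 (2 points).
Total affine count: 20.
Full point count |E(F_19)| = 20 + 1 = 21.
Hasse bound: |21 − (19+1)| = |1| = 1 ≤ 2√19 ≈ 8.7178 ✓.


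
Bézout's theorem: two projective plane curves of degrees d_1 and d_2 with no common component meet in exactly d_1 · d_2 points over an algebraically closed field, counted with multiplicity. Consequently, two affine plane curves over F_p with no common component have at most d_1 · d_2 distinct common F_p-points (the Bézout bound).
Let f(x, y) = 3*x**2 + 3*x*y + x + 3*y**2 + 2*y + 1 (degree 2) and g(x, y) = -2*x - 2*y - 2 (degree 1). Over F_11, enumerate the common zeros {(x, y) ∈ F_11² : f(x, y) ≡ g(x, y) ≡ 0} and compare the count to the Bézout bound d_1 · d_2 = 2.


Common zeros: ∅; count = 0; Bézout bound = 2.

deg(f) = 2, deg(g) = 1, so Bézout bound = 2.
Scan x ∈ F_11. For each x, list the y ∈ F_11 with f(x, y) ≡ 0 and those with g(x, y) ≡ 0 (mod 11); the common zeros in that column are the intersection.
  x = 0: f ≡ 0 at y ∈ {6, 8}; g ≡ 0 at y ∈ {10}; common: ∅.
  x = 1: f ≡ 0 at y ∈ {6, 7}; g ≡ 0 at y ∈ {9}; common: ∅.
  x = 2: f ≡ 0 at y ∈ {3, 9}; g ≡ 0 at y ∈ {8}; common: ∅.
  x = 3: f ≡ 0 at y ∈ ∅; g ≡ 0 at y ∈ {7}; common: ∅.
  x = 4: f ≡ 0 at y ∈ {5}; g ≡ 0 at y ∈ {6}; common: ∅.
  x = 5: f ≡ 0 at y ∈ ∅; g ≡ 0 at y ∈ {5}; common: ∅.
  x = 6: f ≡ 0 at y ∈ ∅; g ≡ 0 at y ∈ {4}; common: ∅.
  x = 7: f ≡ 0 at y ∈ {9}; g ≡ 0 at y ∈ {3}; common: ∅.
  x = 8: f ≡ 0 at y ∈ ∅; g ≡ 0 at y ∈ {2}; common: ∅.
  x = 9: f ≡ 0 at y ∈ {0, 5}; g ≡ 0 at y ∈ {1}; common: ∅.
  x = 10: f ≡ 0 at y ∈ {7, 8}; g ≡ 0 at y ∈ {0}; common: ∅.
Collecting: common zeros = ∅, so the count is 0.
Comparison with the Bézout bound: 0 ≤ 2 = deg(f)·deg(g), as expected for curves with no common component (the affine F_11-count falls short of the bound because intersections may lie at infinity, over extension fields, or carry multiplicity).


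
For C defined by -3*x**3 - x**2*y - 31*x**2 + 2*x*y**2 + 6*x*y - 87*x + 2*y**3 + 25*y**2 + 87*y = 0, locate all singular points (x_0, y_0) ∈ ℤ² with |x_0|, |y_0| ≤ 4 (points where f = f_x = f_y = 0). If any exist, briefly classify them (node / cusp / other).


Singular points: {(-3, -3)}; classification: node.

Compute partial derivatives:
  f_x = -9*x**2 - 2*x*y - 62*x + 2*y**2 + 6*y - 87.
  f_y = -x**2 + 4*x*y + 6*x + 6*y**2 + 50*y + 87.
Scan x_0 ∈ {−4, ..., 4}. For each x_0, f_y(x_0, y) is a polynomial in y; find its integer roots y ∈ {−4, ..., 4}, then test f_x and f at those candidates.
  x = -4: f_y(-4, y) = 6*y**2 + 34*y + 47; no integer root y with |y| ≤ 4.
  x = -3: f_y(-3, y) = 6*y**2 + 38*y + 60; vanishes at y ∈ {-3}. (-3, -3): f_x = 0, f = 0 — SINGULAR.
  x = -2: f_y(-2, y) = 6*y**2 + 42*y + 71; no integer root y with |y| ≤ 4.
  x = -1: f_y(-1, y) = 6*y**2 + 46*y + 80; no integer root y with |y| ≤ 4.
  x = 0: f_y(0, y) = 6*y**2 + 50*y + 87; no integer root y with |y| ≤ 4.
  x = 1: f_y(1, y) = 6*y**2 + 54*y + 92; no integer root y with |y| ≤ 4.
  x = 2: f_y(2, y) = 6*y**2 + 58*y + 95; no integer root y with |y| ≤ 4.
  x = 3: f_y(3, y) = 6*y**2 + 62*y + 96; no integer root y with |y| ≤ 4.
  x = 4: f_y(4, y) = 6*y**2 + 66*y + 95; no integer root y with |y| ≤ 4.
Only singular point on the grid: (-3, -3).
Classify: substitute x = -3 + u, y = -3 + v and expand: f = -3*u**3 - u**2*v - u**2 + 2*u*v**2 + 2*v**3 + v**2.
No constant or linear terms (consistent with a singular point). Quadratic part: -u**2 + v**2. Cubic part: -3*u**3 - u**2*v + 2*u*v**2 + 2*v**3.
The quadratic part v**2 - u**2 = (v − u)(v + u) splits into two distinct linear factors, so there are two distinct tangent lines y − -3 = ±(x − -3) — this is a node (ordinary double point).
Classification: node.


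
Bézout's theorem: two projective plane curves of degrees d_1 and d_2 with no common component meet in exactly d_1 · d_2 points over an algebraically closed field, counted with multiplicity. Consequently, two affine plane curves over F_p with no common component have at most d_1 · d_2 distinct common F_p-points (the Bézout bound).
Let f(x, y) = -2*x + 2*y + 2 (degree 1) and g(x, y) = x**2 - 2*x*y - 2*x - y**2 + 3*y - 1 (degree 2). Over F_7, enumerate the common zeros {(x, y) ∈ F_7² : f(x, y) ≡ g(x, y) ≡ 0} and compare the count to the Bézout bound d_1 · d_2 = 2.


Common zeros: ∅; count = 0; Bézout bound = 2.

deg(f) = 1, deg(g) = 2, so Bézout bound = 2.
Scan x ∈ F_7. For each x, list the y ∈ F_7 with f(x, y) ≡ 0 and those with g(x, y) ≡ 0 (mod 7); the common zeros in that column are the intersection.
  x = 0: f ≡ 0 at y ∈ {6}; g ≡ 0 at y ∈ ∅; common: ∅.
  x = 1: f ≡ 0 at y ∈ {0}; g ≡ 0 at y ∈ {4}; common: ∅.
  x = 2: f ≡ 0 at y ∈ {1}; g ≡ 0 at y ∈ {2, 4}; common: ∅.
  x = 3: f ≡ 0 at y ∈ {2}; g ≡ 0 at y ∈ ∅; common: ∅.
  x = 4: f ≡ 0 at y ∈ {3}; g ≡ 0 at y ∈ {0, 2}; common: ∅.
  x = 5: f ≡ 0 at y ∈ {4}; g ≡ 0 at y ∈ {0}; common: ∅.
  x = 6: f ≡ 0 at y ∈ {5}; g ≡ 0 at y ∈ ∅; common: ∅.
Collecting: common zeros = ∅, so the count is 0.
Comparison with the Bézout bound: 0 ≤ 2 = deg(f)·deg(g), as expected for curves with no common component (the affine F_7-count falls short of the bound because intersections may lie at infinity, over extension fields, or carry multiplicity).


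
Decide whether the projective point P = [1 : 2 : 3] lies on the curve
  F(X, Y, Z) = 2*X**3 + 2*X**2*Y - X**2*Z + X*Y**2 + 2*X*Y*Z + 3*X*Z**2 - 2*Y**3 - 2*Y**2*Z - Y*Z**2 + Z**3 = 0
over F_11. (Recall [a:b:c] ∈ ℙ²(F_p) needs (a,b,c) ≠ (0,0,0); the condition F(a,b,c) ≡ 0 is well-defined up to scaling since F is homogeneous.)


F(1,2,3) ≡ 4 (mod 11); P is NOT on the curve.

Evaluate F(1, 2, 3) term-by-term (mod 11).
  2*X**3 ↦ 2·1·1·1 = 2
  2*X**2*Y ↦ 2·1·2·1 = 4
  -X**2*Z ↦ -1·1·1·3 = -3
  X*Y**2 ↦ 1·1·4·1 = 4
  2*X*Y*Z ↦ 2·1·2·3 = 12
  3*X*Z**2 ↦ 3·1·1·9 = 27
  -2*Y**3 ↦ -2·1·8·1 = -16
  -2*Y**2*Z ↦ -2·1·4·3 = -24
  -Y*Z**2 ↦ -1·1·2·9 = -18
  Z**3 ↦ 1·1·1·27 = 27
Sum: F(1, 2, 3) = (2) + (4) + (-3) + (4) + (12) + (27) + (-16) + (-24) + (-18) + (27) = 15.
Reducing mod 11: 15 ≡ 4 (mod 11).
Since F(a, b, c) ≡ 4 ≠ 0 (mod 11), P does NOT lie on the curve.


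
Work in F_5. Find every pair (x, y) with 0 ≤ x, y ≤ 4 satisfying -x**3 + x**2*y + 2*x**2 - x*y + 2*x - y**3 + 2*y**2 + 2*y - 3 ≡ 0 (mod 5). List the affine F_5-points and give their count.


Affine F_5-points: {(0, 1), (1, 0), (2, 4), (3, 2)}; count = 4.

For each of the 25 pairs (x, y) ∈ F_5², evaluate f(x, y) mod 5. Record the zeros.
  x = 0: [0↦2, 1↦0, 2↦1, 3↦4, 4↦3]  zeros at y ∈ {1}
  x = 1: [0↦0, 1↦3, 2↦4, 3↦2, 4↦1]  zeros at y ∈ {0}
  x = 2: [0↦1, 1↦1, 2↦4, 3↦4, 4↦0]  zeros at y ∈ {4}
  x = 3: [0↦4, 1↦3, 2↦0, 3↦4, 4↦4]  zeros at y ∈ {2}
  x = 4: [0↦3, 1↦3, 2↦1, 3↦1, 4↦2]  zeros at y ∈ ∅
Collecting zeros: affine points = {(0, 1), (1, 0), (2, 4), (3, 2)}.
Total count |C(F_5)_aff| = 4.


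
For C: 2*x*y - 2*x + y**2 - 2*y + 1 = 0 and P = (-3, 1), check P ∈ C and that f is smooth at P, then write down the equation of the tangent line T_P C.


Tangent line at P: 6 - 6*y = 0.

Step 1: f(-3, 1) = 0, so P lies on C.
Step 2: partial derivatives
  f_x(x, y) = 2*y - 2, f_y(x, y) = 2*x + 2*y - 2.
  f_x(P) = 0, f_y(P) = -6 (gradient nonzero, so P is smooth).
Step 3: tangent line at P: 0·(x − -3) + -6·(y − 1) = 0.
Expanding: 6 - 6*y = 0.


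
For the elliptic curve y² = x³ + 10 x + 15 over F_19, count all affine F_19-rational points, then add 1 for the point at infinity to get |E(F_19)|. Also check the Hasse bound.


Affine points = {(1, 8), (1, 11), (2, 9), (2, 10), (4, 9), (4, 10), (5, 0), (6, 5), (6, 14), (9, 6), (9, 13), (12, 1), (12, 18), (13, 9), (13, 10), (14, 7), (14, 12), (15, 5), (15, 14), (17, 5), (17, 14), (18, 2), (18, 17)}; affine count = 23; |E(F_19)| = 24.

Discriminant check: Δ ∝ 4a³ + 27b² = 4·10³ + 27·15² = 4·1000 + 27·225 ≡ 5 (mod 19). Nonzero ⇒ E is nonsingular.
For each x ∈ F_19, compute rhs = x³ + 10·x + 15 mod 19, then count y ∈ F_19 with y² ≡ rhs.
  x = 0: rhs = 15, matching y values: none (0 points).
  x = 1: rhs = 7, matching y values: 8, 11 (2 points).
  x = 2: rhs = 5, matching y values: 9, 10 (2 points).
  x = 3: rhs = 15, matching y values: none (0 points).
  x = 4: rhs = 5, matching y values: 9, 10 (2 points).
  x = 5: rhs = 0, matching y values: 0 (1 points).
  x = 6: rhs = 6, matching y values: 5, 14 (2 points).
  x = 7: rhs = 10, matching y values: none (0 points).
  x = 8: rhs = 18, matching y values: none (0 points).
  x = 9: rhs = 17, matching y values: 6, 13 (2 points).
  x = 10: rhs = 13, matching y values: none (0 points).
  x = 11: rhs = 12, matching y values: none (0 points).
  x = 12: rhs = 1, matching y values: 1, 18 (2 points).
  x = 13: rhs = 5, matching y values: 9, 10 (2 points).
  x = 14: rhs = 11, matching y values: 7, 12 (2 points).
  x = 15: rhs = 6, matching y values: 5, 14 (2 points).
  x = 16: rhs = 15, matching y values: none (0 points).
  x = 17: rhs = 6, matching y values: 5, 14 (2 points).
  x = 18: rhs = 4, matching y values: 2, 17 (2 points).
Total affine count: 23.
Full point count |E(F_19)| = 23 + 1 = 24.
Hasse bound: |24 − (19+1)| = |4| = 4 ≤ 2√19 ≈ 8.7178 ✓.


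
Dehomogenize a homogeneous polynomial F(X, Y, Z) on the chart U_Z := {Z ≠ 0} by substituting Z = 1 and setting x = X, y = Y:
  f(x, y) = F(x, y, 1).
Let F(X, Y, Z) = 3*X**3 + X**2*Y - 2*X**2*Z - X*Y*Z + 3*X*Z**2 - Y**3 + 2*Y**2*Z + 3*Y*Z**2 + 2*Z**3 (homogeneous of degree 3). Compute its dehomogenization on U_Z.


f(x, y) = 3*x**3 + x**2*y - 2*x**2 - x*y + 3*x - y**3 + 2*y**2 + 3*y + 2

On U_Z we set Z = 1. Each monomial c·X^i·Y^j·Z^k in F becomes c·x^i·y^j·1^k = c·x^i·y^j.
Substituting Z = 1: F(X, Y, 1) = 3*x**3 + x**2*y - 2*x**2 - x*y + 3*x - y**3 + 2*y**2 + 3*y + 2.
Note: deg(f) ≤ deg(F) = 3; strict inequality happens when F is divisible by Z (lost terms).


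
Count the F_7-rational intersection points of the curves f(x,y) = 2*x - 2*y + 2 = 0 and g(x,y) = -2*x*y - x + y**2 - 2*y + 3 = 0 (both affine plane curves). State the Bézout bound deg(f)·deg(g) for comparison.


Common zeros: ∅; count = 0; Bézout bound = 2.

deg(f) = 1, deg(g) = 2, so Bézout bound = 2.
Scan x ∈ F_7. For each x, list the y ∈ F_7 with f(x, y) ≡ 0 and those with g(x, y) ≡ 0 (mod 7); the common zeros in that column are the intersection.
  x = 0: f ≡ 0 at y ∈ {1}; g ≡ 0 at y ∈ ∅; common: ∅.
  x = 1: f ≡ 0 at y ∈ {2}; g ≡ 0 at y ∈ {5, 6}; common: ∅.
  x = 2: f ≡ 0 at y ∈ {3}; g ≡ 0 at y ∈ {2, 4}; common: ∅.
  x = 3: f ≡ 0 at y ∈ {4}; g ≡ 0 at y ∈ {0, 1}; common: ∅.
  x = 4: f ≡ 0 at y ∈ {5}; g ≡ 0 at y ∈ ∅; common: ∅.
  x = 5: f ≡ 0 at y ∈ {6}; g ≡ 0 at y ∈ ∅; common: ∅.
  x = 6: f ≡ 0 at y ∈ {0}; g ≡ 0 at y ∈ ∅; common: ∅.
Collecting: common zeros = ∅, so the count is 0.
Comparison with the Bézout bound: 0 ≤ 2 = deg(f)·deg(g), as expected for curves with no common component (the affine F_7-count falls short of the bound because intersections may lie at infinity, over extension fields, or carry multiplicity).


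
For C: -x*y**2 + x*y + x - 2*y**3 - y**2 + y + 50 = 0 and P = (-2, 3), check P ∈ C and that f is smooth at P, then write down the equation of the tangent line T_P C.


Tangent line at P: -5*x - 49*y + 137 = 0.

Step 1: f(-2, 3) = 0, so P lies on C.
Step 2: partial derivatives
  f_x(x, y) = -y**2 + y + 1, f_y(x, y) = -2*x*y + x - 6*y**2 - 2*y + 1.
  f_x(P) = -5, f_y(P) = -49 (gradient nonzero, so P is smooth).
Step 3: tangent line at P: -5·(x − -2) + -49·(y − 3) = 0.
Expanding: -5*x - 49*y + 137 = 0.


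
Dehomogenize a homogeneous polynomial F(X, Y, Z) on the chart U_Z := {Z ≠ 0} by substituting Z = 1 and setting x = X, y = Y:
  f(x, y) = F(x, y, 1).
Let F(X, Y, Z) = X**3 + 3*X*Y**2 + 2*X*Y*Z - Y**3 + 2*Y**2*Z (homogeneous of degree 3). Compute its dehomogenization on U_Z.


f(x, y) = x**3 + 3*x*y**2 + 2*x*y - y**3 + 2*y**2

On U_Z we set Z = 1. Each monomial c·X^i·Y^j·Z^k in F becomes c·x^i·y^j·1^k = c·x^i·y^j.
Substituting Z = 1: F(X, Y, 1) = x**3 + 3*x*y**2 + 2*x*y - y**3 + 2*y**2.
Note: deg(f) ≤ deg(F) = 3; strict inequality happens when F is divisible by Z (lost terms).


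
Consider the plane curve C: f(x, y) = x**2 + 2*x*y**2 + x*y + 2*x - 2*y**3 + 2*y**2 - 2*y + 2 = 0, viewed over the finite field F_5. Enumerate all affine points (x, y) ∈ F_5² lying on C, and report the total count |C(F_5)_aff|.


Affine F_5-points: {(0, 1), (0, 2), (0, 3), (1, 0), (2, 0), (2, 3), (3, 2)}; count = 7.

For each of the 25 pairs (x, y) ∈ F_5², evaluate f(x, y) mod 5. Record the zeros.
  x = 0: [0↦2, 1↦0, 2↦0, 3↦0, 4↦3]  zeros at y ∈ {1, 2, 3}
  x = 1: [0↦0, 1↦1, 2↦3, 3↦4, 4↦2]  zeros at y ∈ {0}
  x = 2: [0↦0, 1↦4, 2↦3, 3↦0, 4↦3]  zeros at y ∈ {0, 3}
  x = 3: [0↦2, 1↦4, 2↦0, 3↦3, 4↦1]  zeros at y ∈ {2}
  x = 4: [0↦1, 1↦1, 2↦4, 3↦3, 4↦1]  zeros at y ∈ ∅
Collecting zeros: affine points = {(0, 1), (0, 2), (0, 3), (1, 0), (2, 0), (2, 3), (3, 2)}.
Total count |C(F_5)_aff| = 7.


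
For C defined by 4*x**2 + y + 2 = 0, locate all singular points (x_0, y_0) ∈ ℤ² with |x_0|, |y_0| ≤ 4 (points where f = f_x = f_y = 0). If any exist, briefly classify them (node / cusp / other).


No singular points in the scanned grid; C is smooth there.

Compute partial derivatives:
  f_x = 8*x.
  f_y = 1.
f_y = 1 is a nonzero constant, so f_y never vanishes: no point (x, y) can satisfy f = f_x = f_y = 0. In particular no (x, y) ∈ {−4, ..., 4}² is singular; the curve is smooth.


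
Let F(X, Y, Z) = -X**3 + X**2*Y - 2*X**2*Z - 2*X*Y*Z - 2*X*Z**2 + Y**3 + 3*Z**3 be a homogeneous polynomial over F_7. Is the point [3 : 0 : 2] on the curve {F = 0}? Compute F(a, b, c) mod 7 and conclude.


F(3,0,2) ≡ 0 (mod 7); P is on the curve.

Evaluate F(3, 0, 2) term-by-term (mod 7).
  -X**3 ↦ -1·27·1·1 = -27
  X**2*Y ↦ 1·9·0·1 = 0
  -2*X**2*Z ↦ -2·9·1·2 = -36
  -2*X*Y*Z ↦ -2·3·0·2 = 0
  -2*X*Z**2 ↦ -2·3·1·4 = -24
  Y**3 ↦ 1·1·0·1 = 0
  3*Z**3 ↦ 3·1·1·8 = 24
Sum: F(3, 0, 2) = (-27) + (0) + (-36) + (0) + (-24) + (0) + (24) = -63.
Reducing mod 7: -63 ≡ 0 (mod 7).
Since F(a, b, c) ≡ 0 (mod 7), P lies on the curve.


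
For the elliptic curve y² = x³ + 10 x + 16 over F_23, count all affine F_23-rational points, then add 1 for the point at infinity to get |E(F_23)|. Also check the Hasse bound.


Affine points = {(0, 4), (0, 19), (1, 2), (1, 21), (3, 2), (3, 21), (6, 4), (6, 19), (10, 9), (10, 14), (11, 10), (11, 13), (12, 1), (12, 22), (14, 5), (14, 18), (17, 4), (17, 19), (18, 5), (18, 18), (19, 2), (19, 21)}; affine count = 22; |E(F_23)| = 23.

Discriminant check: Δ ∝ 4a³ + 27b² = 4·10³ + 27·16² = 4·1000 + 27·256 ≡ 10 (mod 23). Nonzero ⇒ E is nonsingular.
For each x ∈ F_23, compute rhs = x³ + 10·x + 16 mod 23, then count y ∈ F_23 with y² ≡ rhs.
  x = 0: rhs = 16, matching y values: 4, 19 (2 points).
  x = 1: rhs = 4, matching y values: 2, 21 (2 points).
  x = 2: rhs = 21, matching y values: none (0 points).
  x = 3: rhs = 4, matching y values: 2, 21 (2 points).
  x = 4: rhs = 5, matching y values: none (0 points).
  x = 5: rhs = 7, matching y values: none (0 points).
  x = 6: rhs = 16, matching y values: 4, 19 (2 points).
  x = 7: rhs = 15, matching y values: none (0 points).
  x = 8: rhs = 10, matching y values: none (0 points).
  x = 9: rhs = 7, matching y values: none (0 points).
  x = 10: rhs = 12, matching y values: 9, 14 (2 points).
  x = 11: rhs = 8, matching y values: 10, 13 (2 points).
  x = 12: rhs = 1, matching y values: 1, 22 (2 points).
  x = 13: rhs = 20, matching y values: none (0 points).
  x = 14: rhs = 2, matching y values: 5, 18 (2 points).
  x = 15: rhs = 22, matching y values: none (0 points).
  x = 16: rhs = 17, matching y values: none (0 points).
  x = 17: rhs = 16, matching y values: 4, 19 (2 points).
  x = 18: rhs = 2, matching y values: 5, 18 (2 points).
  x = 19: rhs = 4, matching y values: 2, 21 (2 points).
  x = 20: rhs = 5, matching y values: none (0 points).
  x = 21: rhs = 11, matching y values: none (0 points).
  x = 22: rhs = 5, matching y values: none (0 points).
Total affine count: 22.
Full point count |E(F_23)| = 22 + 1 = 23.
Hasse bound: |23 − (23+1)| = |-1| = 1 ≤ 2√23 ≈ 9.5917 ✓.


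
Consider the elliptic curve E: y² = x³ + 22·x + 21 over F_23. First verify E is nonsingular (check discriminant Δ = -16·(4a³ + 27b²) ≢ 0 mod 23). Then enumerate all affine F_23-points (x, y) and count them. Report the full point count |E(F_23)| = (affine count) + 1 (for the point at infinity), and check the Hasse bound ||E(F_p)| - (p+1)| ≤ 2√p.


Affine points = {(2, 2), (2, 21), (4, 9), (4, 14), (5, 7), (5, 16), (6, 1), (6, 22), (7, 9), (7, 14), (12, 9), (12, 14), (15, 0), (17, 8), (17, 15), (18, 4), (18, 19)}; affine count = 17; |E(F_23)| = 18.

Discriminant check: Δ ∝ 4a³ + 27b² = 4·22³ + 27·21² = 4·10648 + 27·441 ≡ 12 (mod 23). Nonzero ⇒ E is nonsingular.
For each x ∈ F_23, compute rhs = x³ + 22·x + 21 mod 23, then count y ∈ F_23 with y² ≡ rhs.
  x = 0: rhs = 21, matching y values: none (0 points).
  x = 1: rhs = 21, matching y values: none (0 points).
  x = 2: rhs = 4, matching y values: 2, 21 (2 points).
  x = 3: rhs = 22, matching y values: none (0 points).
  x = 4: rhs = 12, matching y values: 9, 14 (2 points).
  x = 5: rhs = 3, matching y values: 7, 16 (2 points).
  x = 6: rhs = 1, matching y values: 1, 22 (2 points).
  x = 7: rhs = 12, matching y values: 9, 14 (2 points).
  x = 8: rhs = 19, matching y values: none (0 points).
  x = 9: rhs = 5, matching y values: none (0 points).
  x = 10: rhs = 22, matching y values: none (0 points).
  x = 11: rhs = 7, matching y values: none (0 points).
  x = 12: rhs = 12, matching y values: 9, 14 (2 points).
  x = 13: rhs = 20, matching y values: none (0 points).
  x = 14: rhs = 14, matching y values: none (0 points).
  x = 15: rhs = 0, matching y values: 0 (1 points).
  x = 16: rhs = 7, matching y values: none (0 points).
  x = 17: rhs = 18, matching y values: 8, 15 (2 points).
  x = 18: rhs = 16, matching y values: 4, 19 (2 points).
  x = 19: rhs = 7, matching y values: none (0 points).
  x = 20: rhs = 20, matching y values: none (0 points).
  x = 21: rhs = 15, matching y values: none (0 points).
  x = 22: rhs = 21, matching y values: none (0 points).
Total affine count: 17.
Full point count |E(F_23)| = 17 + 1 = 18.
Hasse bound: |18 − (23+1)| = |-6| = 6 ≤ 2√23 ≈ 9.5917 ✓.


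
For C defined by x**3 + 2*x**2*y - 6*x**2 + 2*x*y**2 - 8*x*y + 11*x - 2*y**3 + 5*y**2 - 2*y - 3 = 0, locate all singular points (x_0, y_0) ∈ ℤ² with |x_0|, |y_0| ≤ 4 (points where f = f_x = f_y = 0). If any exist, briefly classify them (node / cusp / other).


Singular points: {(1, 1)}; classification: node.

Compute partial derivatives:
  f_x = 3*x**2 + 4*x*y - 12*x + 2*y**2 - 8*y + 11.
  f_y = 2*x**2 + 4*x*y - 8*x - 6*y**2 + 10*y - 2.
Scan x_0 ∈ {−4, ..., 4}. For each x_0, f_y(x_0, y) is a polynomial in y; find its integer roots y ∈ {−4, ..., 4}, then test f_x and f at those candidates.
  x = -4: f_y(-4, y) = -6*y**2 - 6*y + 62; no integer root y with |y| ≤ 4.
  x = -3: f_y(-3, y) = -6*y**2 - 2*y + 40; no integer root y with |y| ≤ 4.
  x = -2: f_y(-2, y) = -6*y**2 + 2*y + 22; no integer root y with |y| ≤ 4.
  x = -1: f_y(-1, y) = -6*y**2 + 6*y + 8; no integer root y with |y| ≤ 4.
  x = 0: f_y(0, y) = -6*y**2 + 10*y - 2; no integer root y with |y| ≤ 4.
  x = 1: f_y(1, y) = -6*y**2 + 14*y - 8; vanishes at y ∈ {1}. (1, 1): f_x = 0, f = 0 — SINGULAR.
  x = 2: f_y(2, y) = -6*y**2 + 18*y - 10; no integer root y with |y| ≤ 4.
  x = 3: f_y(3, y) = -6*y**2 + 22*y - 8; no integer root y with |y| ≤ 4.
  x = 4: f_y(4, y) = -6*y**2 + 26*y - 2; no integer root y with |y| ≤ 4.
Only singular point on the grid: (1, 1).
Classify: substitute x = 1 + u, y = 1 + v and expand: f = u**3 + 2*u**2*v - u**2 + 2*u*v**2 - 2*v**3 + v**2.
No constant or linear terms (consistent with a singular point). Quadratic part: -u**2 + v**2. Cubic part: u**3 + 2*u**2*v + 2*u*v**2 - 2*v**3.
The quadratic part v**2 - u**2 = (v − u)(v + u) splits into two distinct linear factors, so there are two distinct tangent lines y − 1 = ±(x − 1) — this is a node (ordinary double point).
Classification: node.
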